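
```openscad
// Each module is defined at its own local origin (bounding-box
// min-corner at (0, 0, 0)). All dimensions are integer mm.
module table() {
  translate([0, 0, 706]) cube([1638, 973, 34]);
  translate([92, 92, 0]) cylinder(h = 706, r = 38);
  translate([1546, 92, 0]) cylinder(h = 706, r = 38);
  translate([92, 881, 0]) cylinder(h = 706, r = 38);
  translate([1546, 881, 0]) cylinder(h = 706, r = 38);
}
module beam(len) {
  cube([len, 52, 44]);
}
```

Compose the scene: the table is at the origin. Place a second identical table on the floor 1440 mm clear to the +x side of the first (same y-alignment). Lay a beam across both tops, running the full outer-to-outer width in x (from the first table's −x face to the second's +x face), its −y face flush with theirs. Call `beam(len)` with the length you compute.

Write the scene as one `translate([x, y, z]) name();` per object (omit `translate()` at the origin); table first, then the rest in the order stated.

table();
translate([3078, 0, 0]) table();
translate([0, 0, 740]) beam(4716);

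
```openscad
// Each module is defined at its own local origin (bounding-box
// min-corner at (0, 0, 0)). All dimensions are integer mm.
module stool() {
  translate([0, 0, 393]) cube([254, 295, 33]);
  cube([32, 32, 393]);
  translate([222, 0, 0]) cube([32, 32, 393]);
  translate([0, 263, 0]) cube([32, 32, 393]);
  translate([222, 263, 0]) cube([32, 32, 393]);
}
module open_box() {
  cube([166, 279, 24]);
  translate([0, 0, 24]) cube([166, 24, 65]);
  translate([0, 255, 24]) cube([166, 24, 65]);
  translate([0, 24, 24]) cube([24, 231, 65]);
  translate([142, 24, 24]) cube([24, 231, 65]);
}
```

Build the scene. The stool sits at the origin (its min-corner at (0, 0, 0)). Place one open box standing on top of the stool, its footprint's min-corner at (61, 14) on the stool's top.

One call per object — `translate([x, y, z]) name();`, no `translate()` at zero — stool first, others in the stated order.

stool();
translate([61, 14, 426]) open_box();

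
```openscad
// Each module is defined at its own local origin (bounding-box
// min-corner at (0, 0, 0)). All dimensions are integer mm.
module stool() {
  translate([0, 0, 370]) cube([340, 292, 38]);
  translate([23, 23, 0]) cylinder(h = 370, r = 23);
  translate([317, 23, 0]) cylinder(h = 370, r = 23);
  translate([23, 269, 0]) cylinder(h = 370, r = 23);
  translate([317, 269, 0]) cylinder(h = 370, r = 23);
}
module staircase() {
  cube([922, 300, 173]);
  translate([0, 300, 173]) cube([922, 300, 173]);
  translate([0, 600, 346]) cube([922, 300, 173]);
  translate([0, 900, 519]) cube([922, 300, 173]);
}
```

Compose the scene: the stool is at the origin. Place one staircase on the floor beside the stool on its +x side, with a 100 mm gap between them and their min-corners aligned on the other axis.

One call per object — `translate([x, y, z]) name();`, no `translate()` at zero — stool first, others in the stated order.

stool();
translate([440, 0, 0]) staircase();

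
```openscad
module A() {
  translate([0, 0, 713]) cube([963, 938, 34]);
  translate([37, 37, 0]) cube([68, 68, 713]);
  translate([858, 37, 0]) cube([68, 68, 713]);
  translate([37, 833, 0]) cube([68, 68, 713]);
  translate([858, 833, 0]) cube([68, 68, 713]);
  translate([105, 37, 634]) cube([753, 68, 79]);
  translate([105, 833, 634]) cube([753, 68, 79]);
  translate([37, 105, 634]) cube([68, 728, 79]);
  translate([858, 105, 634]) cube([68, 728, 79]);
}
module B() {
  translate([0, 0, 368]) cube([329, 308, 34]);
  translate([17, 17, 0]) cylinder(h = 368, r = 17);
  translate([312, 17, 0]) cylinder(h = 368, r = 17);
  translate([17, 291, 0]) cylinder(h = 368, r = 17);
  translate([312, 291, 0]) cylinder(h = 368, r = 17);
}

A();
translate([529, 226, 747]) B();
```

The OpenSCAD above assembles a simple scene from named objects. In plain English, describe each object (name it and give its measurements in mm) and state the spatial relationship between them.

A is a table: top 963 mm (x) × 938 mm (y), 34 mm thick, upper face at z = 747 mm, on four 68×68 mm square legs, each inset 37 mm from the nearest pair of top edges, running from z = 0 to the bottom of the top. Four apron rails, 68 mm thick and 79 mm tall, run between adjacent legs with their top edges flush with the underside of the top and their outer faces flush with the legs' outer faces.

B is a four-legged stool. The seat is a 329×308×34 mm slab whose top surface is at z = 402 mm; four round legs, each 34 mm in diameter, run from the floor (z = 0) to the underside of the seat, each leg's axis is inset half a diameter from the nearest pair of seat edges (so the leg's bounding box is flush with the corner).

The stool is on top of the table.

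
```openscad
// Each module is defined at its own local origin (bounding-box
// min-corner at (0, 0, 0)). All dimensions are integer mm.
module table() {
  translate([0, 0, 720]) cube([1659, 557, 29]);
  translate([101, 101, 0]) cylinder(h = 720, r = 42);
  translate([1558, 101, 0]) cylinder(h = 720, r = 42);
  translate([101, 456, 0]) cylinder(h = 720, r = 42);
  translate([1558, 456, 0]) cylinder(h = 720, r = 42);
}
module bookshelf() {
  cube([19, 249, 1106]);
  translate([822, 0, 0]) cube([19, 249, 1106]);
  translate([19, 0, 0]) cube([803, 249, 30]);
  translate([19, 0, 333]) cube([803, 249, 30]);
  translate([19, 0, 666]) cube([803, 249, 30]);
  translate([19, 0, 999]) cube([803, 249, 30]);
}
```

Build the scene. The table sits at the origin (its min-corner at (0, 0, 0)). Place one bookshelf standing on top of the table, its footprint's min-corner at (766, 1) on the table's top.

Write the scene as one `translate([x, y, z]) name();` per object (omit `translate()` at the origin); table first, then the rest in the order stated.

table();
translate([766, 1, 749]) bookshelf();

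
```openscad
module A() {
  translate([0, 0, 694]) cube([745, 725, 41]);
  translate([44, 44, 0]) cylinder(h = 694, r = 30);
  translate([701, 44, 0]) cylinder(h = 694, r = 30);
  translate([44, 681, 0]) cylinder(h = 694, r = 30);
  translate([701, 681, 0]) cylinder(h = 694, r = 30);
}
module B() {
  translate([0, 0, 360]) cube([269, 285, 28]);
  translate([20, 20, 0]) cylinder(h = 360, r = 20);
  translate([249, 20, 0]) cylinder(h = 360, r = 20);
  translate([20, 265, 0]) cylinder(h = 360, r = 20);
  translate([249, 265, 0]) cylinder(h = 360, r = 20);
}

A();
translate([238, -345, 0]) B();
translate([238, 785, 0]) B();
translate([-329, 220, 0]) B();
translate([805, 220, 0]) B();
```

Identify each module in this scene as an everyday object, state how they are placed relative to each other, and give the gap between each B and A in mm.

Each stool's nearest face is 60 mm from the table's bounding box.

A is a table. B is a stool. Four stools sit around the table at the −y, +y, −x, +x sides. The gap between each stool and the table is 60 mm.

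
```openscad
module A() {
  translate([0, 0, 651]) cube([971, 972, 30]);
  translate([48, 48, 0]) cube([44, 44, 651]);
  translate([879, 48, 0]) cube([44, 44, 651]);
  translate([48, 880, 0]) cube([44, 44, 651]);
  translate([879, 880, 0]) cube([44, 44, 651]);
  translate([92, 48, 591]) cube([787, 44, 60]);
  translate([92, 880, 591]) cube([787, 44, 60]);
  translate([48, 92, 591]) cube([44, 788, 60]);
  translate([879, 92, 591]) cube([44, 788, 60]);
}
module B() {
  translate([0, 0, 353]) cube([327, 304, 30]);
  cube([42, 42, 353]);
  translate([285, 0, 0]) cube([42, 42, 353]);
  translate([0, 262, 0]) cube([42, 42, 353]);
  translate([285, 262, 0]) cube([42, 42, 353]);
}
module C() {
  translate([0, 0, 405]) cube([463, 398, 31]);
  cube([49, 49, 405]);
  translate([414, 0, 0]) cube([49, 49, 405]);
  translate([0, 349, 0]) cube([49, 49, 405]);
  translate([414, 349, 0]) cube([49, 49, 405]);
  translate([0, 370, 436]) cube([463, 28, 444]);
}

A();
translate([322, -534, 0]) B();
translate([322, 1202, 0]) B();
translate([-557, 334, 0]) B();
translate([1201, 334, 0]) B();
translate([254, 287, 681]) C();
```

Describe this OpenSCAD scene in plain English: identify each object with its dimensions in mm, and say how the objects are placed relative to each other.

A is a table: top 971 mm (x) × 972 mm (y), 30 mm thick, upper face at z = 681 mm, on four 44×44 mm square legs, each inset 48 mm from the nearest pair of top edges, running from z = 0 to the bottom of the top. Four apron rails, 44 mm thick and 60 mm tall, run between adjacent legs with their top edges flush with the underside of the top and their outer faces flush with the legs' outer faces.

B is a four-legged stool. The seat is a 327×304×30 mm slab whose top surface is at z = 383 mm; four square legs, each 42×42 mm in cross-section, run from the floor (z = 0) to the underside of the seat, each flush with a corner of the seat.

C is a chair. The seat is a 463×398×31 mm slab with its top at z = 436 mm, on four 49×49 mm corner legs (flush with the seat edges, standing on z = 0). A flat backrest 28 mm thick, 444 mm tall, spans the full seat width and rises from the seat top along its +y edge, rear face flush with the rear of the seat.

Four stools sit around the table at the −y, +y, −x, +x sides. The chair is on top of the table, centred.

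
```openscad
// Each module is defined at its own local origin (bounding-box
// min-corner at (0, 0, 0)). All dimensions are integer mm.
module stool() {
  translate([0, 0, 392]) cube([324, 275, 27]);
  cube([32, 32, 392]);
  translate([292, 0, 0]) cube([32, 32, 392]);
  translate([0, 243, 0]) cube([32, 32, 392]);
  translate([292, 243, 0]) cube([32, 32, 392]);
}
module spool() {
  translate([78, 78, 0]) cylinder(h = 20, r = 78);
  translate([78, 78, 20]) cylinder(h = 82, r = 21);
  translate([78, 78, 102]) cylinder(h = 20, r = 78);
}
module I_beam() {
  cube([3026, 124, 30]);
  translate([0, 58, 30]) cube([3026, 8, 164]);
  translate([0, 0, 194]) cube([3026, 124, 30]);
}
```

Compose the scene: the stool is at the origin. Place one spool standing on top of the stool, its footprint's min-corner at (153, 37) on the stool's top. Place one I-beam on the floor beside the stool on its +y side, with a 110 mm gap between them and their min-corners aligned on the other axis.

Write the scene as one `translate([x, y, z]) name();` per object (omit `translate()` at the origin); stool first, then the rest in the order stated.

stool();
translate([153, 37, 419]) spool();
translate([0, 385, 0]) I_beam();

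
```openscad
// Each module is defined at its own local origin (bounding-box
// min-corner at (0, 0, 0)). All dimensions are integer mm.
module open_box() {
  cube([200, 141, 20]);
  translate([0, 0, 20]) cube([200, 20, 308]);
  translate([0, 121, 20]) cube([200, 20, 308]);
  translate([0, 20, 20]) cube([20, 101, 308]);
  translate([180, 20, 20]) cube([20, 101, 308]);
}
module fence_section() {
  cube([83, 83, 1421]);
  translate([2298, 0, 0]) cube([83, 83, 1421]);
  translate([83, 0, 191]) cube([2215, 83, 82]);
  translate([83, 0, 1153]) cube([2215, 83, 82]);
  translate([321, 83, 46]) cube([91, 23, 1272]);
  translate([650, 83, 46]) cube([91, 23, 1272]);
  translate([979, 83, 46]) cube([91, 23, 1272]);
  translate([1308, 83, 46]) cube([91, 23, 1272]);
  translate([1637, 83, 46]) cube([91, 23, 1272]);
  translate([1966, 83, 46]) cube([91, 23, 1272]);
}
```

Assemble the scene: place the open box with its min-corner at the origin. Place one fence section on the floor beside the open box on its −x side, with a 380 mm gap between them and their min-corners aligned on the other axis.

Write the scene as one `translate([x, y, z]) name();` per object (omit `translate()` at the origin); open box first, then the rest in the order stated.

open_box();
translate([-2761, 0, 0]) fence_section();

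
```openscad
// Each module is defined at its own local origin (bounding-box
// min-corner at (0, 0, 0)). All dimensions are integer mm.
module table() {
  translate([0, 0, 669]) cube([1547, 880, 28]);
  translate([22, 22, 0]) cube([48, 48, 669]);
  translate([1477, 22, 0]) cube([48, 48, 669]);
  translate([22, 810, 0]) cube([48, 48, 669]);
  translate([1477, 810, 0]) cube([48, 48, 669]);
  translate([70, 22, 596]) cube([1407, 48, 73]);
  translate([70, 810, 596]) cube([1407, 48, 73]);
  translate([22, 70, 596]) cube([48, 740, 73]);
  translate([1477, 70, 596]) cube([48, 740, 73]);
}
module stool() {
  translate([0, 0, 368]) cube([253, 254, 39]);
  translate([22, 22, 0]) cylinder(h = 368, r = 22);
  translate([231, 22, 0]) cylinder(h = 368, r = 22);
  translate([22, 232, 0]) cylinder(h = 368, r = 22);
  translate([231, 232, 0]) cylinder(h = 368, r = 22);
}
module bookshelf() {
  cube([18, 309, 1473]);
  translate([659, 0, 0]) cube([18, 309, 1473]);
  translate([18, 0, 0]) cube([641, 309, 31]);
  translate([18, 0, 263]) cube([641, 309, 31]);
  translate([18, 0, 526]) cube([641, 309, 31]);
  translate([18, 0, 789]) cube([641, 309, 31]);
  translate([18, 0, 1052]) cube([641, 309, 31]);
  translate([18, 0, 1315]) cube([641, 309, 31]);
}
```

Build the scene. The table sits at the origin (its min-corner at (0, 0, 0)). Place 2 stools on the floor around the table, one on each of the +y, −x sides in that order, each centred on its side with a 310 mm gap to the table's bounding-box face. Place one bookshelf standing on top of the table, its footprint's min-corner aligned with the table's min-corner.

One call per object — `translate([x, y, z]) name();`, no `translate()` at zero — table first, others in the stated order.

table();
translate([647, 1190, 0]) stool();
translate([-563, 313, 0]) stool();
translate([0, 0, 697]) bookshelf();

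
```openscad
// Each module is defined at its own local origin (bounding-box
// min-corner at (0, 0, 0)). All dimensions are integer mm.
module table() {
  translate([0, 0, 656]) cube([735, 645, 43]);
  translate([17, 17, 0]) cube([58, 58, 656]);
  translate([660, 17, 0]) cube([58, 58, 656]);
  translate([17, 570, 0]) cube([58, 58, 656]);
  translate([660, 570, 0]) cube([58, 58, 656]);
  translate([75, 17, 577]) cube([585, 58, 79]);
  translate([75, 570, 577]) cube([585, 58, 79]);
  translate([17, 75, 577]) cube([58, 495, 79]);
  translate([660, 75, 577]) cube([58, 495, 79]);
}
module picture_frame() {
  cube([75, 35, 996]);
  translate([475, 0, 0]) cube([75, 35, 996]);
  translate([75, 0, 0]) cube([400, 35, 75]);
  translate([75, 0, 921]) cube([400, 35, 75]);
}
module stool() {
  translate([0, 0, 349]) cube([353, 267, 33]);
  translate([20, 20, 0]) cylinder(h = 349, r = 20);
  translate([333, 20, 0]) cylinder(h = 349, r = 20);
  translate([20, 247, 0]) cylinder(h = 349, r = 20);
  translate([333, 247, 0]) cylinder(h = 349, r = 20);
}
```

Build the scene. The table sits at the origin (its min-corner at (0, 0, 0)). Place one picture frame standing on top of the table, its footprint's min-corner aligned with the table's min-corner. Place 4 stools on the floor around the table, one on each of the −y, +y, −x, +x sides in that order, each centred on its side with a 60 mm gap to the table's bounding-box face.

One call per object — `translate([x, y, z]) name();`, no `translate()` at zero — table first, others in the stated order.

table();
translate([0, 0, 699]) picture_frame();
translate([191, -327, 0]) stool();
translate([191, 705, 0]) stool();
translate([-413, 189, 0]) stool();
translate([795, 189, 0]) stool();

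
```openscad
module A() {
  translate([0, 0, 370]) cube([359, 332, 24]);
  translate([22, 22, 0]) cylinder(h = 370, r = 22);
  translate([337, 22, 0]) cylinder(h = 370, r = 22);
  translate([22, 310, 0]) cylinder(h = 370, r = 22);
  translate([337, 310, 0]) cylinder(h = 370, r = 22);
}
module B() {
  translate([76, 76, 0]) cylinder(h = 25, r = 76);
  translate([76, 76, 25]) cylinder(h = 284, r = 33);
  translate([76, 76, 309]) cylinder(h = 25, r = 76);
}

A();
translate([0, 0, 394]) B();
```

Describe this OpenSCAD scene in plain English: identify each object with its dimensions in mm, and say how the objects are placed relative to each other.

A is a four-legged stool. The seat is a 359×332×24 mm slab whose top surface is at z = 394 mm; four round legs, each 44 mm in diameter, run from the floor (z = 0) to the underside of the seat, each leg's axis is inset half a diameter from the nearest pair of seat edges (so the leg's bounding box is flush with the corner).

B is a spool: two coaxial disc flanges of radius 76 mm and thickness 25 mm, joined by a core cylinder of radius 33 mm and height 284 mm. The lower flange rests on z = 0 and the three cylinders share a vertical axis.

The spool is on top of the stool.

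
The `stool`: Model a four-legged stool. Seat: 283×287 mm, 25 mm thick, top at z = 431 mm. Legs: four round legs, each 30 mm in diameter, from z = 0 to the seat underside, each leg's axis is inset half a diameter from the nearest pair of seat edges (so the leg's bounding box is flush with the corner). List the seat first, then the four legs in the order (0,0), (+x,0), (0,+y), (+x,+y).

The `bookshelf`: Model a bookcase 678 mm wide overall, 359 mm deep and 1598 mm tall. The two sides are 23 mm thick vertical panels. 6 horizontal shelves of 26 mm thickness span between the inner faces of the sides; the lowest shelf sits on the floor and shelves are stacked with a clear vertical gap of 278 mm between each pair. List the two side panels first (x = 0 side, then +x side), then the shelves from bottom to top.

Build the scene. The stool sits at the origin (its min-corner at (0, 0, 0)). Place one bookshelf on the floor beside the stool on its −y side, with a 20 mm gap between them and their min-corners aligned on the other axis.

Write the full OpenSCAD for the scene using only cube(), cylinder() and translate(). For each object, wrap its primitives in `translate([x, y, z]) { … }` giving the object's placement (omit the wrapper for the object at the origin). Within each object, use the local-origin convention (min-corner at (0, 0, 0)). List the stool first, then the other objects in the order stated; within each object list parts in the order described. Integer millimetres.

translate([0, 0, 406]) cube([283, 287, 25]);
translate([15, 15, 0]) cylinder(h = 406, r = 15);
translate([268, 15, 0]) cylinder(h = 406, r = 15);
translate([15, 272, 0]) cylinder(h = 406, r = 15);
translate([268, 272, 0]) cylinder(h = 406, r = 15);
translate([0, -379, 0]) {
  cube([23, 359, 1598]);
  translate([655, 0, 0]) cube([23, 359, 1598]);
  translate([23, 0, 0]) cube([632, 359, 26]);
  translate([23, 0, 304]) cube([632, 359, 26]);
  translate([23, 0, 608]) cube([632, 359, 26]);
  translate([23, 0, 912]) cube([632, 359, 26]);
  translate([23, 0, 1216]) cube([632, 359, 26]);
  translate([23, 0, 1520]) cube([632, 359, 26]);
}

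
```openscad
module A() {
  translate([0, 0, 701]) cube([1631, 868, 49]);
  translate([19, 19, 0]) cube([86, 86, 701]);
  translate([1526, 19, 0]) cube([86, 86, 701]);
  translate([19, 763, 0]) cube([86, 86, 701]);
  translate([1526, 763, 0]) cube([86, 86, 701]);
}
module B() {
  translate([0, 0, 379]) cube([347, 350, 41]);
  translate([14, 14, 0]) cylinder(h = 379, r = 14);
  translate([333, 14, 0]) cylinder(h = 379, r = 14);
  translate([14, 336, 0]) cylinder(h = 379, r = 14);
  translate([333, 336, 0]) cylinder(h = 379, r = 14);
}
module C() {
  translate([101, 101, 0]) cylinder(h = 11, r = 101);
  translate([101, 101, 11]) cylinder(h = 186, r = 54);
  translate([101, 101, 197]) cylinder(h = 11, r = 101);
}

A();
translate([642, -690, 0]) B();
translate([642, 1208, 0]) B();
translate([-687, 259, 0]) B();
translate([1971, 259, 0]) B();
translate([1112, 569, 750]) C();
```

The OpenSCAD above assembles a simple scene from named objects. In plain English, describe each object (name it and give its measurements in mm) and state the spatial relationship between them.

A is a rectangular dining table. The top is 1631×868×49 mm with its upper surface at z = 750 mm. It stands on four 86×86 mm square legs, each inset 19 mm from the nearest pair of top edges, running from the floor to the underside of the top.

B is a four-legged stool. The seat is 347×350 mm, 41 mm thick, top at z = 420 mm. It stands on four round legs, each 28 mm in diameter, from z = 0 to the seat underside, each leg's axis is inset half a diameter from the nearest pair of seat edges (so the leg's bounding box is flush with the corner).

C is a spool: two coaxial disc flanges of radius 101 mm and thickness 11 mm, joined by a core cylinder of radius 54 mm and height 186 mm. The lower flange rests on z = 0 and the three cylinders share a vertical axis.

Four stools sit around the table at the −y, +y, −x, +x sides. The spool is on top of the table.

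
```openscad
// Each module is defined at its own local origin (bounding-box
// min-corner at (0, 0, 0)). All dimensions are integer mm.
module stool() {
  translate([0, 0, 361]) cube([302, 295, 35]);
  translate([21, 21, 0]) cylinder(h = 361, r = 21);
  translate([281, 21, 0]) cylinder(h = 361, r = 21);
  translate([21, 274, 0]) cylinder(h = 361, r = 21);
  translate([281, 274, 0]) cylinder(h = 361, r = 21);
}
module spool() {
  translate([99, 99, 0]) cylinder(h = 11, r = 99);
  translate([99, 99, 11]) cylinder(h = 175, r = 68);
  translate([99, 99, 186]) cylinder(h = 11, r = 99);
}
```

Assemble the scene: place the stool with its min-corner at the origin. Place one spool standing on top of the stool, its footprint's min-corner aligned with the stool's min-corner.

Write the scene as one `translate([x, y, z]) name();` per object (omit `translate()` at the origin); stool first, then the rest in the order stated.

stool();
translate([0, 0, 396]) spool();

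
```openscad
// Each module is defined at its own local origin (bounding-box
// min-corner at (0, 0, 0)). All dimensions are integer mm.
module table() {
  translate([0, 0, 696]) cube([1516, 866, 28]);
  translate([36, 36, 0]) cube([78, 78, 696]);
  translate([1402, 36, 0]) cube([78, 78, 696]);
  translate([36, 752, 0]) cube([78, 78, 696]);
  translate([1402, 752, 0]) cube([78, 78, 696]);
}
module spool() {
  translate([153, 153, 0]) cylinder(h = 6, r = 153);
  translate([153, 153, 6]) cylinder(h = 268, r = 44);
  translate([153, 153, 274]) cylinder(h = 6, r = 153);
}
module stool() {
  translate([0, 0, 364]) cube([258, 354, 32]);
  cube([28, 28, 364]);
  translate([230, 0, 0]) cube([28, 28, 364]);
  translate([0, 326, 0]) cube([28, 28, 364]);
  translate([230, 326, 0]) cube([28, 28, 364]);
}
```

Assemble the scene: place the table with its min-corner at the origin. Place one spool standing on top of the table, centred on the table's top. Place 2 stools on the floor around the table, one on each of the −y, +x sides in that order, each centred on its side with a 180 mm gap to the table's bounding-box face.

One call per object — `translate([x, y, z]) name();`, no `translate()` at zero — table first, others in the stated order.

table();
translate([605, 280, 724]) spool();
translate([629, -534, 0]) stool();
translate([1696, 256, 0]) stool();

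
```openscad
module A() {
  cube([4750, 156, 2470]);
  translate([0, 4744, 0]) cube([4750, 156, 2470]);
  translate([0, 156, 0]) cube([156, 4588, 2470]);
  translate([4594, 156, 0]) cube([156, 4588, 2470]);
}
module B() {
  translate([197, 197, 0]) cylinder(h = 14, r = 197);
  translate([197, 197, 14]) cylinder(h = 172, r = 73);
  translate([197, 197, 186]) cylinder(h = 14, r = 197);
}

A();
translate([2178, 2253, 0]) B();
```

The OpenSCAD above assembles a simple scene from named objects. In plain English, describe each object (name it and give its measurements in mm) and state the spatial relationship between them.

A is the wall frame of a small rectangular building: four walls, each 2470 mm tall and 156 mm thick, enclosing a footprint 4750 mm (x) by 4900 mm (y) outside-to-outside, with no floor or roof. The front and back walls (the −y and +y sides) span the full width; the two side walls fit between them.

B is a spool: two coaxial disc flanges of radius 197 mm and thickness 14 mm, joined by a core cylinder of radius 73 mm and height 172 mm. The lower flange rests on z = 0 and the three cylinders share a vertical axis.

The spool sits inside the house frame, centred.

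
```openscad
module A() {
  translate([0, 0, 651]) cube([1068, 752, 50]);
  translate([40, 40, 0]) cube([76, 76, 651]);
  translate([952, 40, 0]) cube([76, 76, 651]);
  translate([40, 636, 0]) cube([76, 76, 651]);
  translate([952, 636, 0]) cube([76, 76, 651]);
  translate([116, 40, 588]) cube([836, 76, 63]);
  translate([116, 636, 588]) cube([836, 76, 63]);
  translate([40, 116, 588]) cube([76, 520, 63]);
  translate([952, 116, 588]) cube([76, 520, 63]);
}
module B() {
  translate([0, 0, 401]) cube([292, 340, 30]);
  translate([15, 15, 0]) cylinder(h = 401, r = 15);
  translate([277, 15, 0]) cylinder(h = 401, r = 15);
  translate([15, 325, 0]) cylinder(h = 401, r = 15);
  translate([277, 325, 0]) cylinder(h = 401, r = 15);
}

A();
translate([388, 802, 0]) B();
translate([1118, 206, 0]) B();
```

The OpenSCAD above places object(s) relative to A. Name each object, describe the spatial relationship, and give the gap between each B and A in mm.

A is a table. B is a stool. Two stools sit around the table at the +y, +x sides. The gap between each stool and the table is 50 mm.

Each stool's nearest face is 50 mm from the table's bounding box.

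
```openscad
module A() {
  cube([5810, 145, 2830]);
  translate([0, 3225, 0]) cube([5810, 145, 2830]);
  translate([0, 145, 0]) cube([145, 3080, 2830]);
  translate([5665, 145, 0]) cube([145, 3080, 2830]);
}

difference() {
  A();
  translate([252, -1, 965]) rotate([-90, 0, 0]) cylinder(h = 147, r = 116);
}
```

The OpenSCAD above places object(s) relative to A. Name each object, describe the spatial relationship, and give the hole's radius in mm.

The subtracted cylinder has r = 116 mm.

A is a house frame. The house frame has a circular hole through its front wall. The hole's radius is 116 mm.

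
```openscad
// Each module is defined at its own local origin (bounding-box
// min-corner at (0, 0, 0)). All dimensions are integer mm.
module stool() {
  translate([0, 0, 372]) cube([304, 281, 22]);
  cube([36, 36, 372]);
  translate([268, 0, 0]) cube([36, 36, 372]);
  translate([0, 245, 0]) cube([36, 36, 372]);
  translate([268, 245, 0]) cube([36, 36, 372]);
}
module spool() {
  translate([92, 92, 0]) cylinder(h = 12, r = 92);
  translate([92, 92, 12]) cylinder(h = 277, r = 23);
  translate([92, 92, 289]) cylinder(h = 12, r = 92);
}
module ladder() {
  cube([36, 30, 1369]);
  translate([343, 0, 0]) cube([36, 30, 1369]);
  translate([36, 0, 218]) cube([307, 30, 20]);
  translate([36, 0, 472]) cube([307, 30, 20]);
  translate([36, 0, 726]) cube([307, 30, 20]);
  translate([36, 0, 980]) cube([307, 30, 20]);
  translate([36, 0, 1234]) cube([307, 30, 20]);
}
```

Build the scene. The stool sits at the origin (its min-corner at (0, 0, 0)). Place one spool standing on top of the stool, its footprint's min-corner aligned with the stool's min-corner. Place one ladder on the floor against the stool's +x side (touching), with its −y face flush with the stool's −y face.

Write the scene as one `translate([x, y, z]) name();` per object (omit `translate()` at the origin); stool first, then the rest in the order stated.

stool();
translate([0, 0, 394]) spool();
translate([304, 0, 0]) ladder();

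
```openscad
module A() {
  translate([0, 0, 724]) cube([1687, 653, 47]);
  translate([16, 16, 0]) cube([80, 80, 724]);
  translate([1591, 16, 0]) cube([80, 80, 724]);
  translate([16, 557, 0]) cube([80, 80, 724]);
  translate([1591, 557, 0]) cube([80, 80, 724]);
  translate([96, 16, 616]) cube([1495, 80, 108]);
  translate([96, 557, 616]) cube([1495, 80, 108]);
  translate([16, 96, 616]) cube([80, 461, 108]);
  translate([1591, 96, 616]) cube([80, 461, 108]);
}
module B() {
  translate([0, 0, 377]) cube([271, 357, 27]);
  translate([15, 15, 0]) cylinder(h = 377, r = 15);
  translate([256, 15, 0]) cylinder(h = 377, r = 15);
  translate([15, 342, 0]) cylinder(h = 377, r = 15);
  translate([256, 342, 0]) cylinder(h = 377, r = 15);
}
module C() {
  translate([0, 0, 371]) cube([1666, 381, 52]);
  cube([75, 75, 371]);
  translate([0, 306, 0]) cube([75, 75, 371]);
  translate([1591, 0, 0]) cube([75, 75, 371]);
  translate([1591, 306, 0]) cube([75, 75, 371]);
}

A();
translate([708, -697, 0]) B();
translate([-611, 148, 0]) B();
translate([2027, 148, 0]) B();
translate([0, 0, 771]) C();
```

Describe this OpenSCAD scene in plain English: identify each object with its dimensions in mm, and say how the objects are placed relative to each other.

A is a rectangular dining table. The top is 1687×653×47 mm with its upper surface at z = 771 mm. It stands on four 80×80 mm square legs, each inset 16 mm from the nearest pair of top edges, running from the floor to the underside of the top. Four apron rails, 80 mm thick and 108 mm tall, run between adjacent legs with their top edges flush with the underside of the top and their outer faces flush with the legs' outer faces.

B is a four-legged stool. The seat is a 271×357×27 mm slab whose top surface is at z = 404 mm; four round legs, each 30 mm in diameter, run from the floor (z = 0) to the underside of the seat, each leg's axis is inset half a diameter from the nearest pair of seat edges (so the leg's bounding box is flush with the corner).

C is a bench: a 1666×381 mm seat slab, 52 mm thick, top at z = 423 mm, on four 75×75 mm square legs flush with the seat corners and standing on z = 0.

Three stools sit around the table at the −y, −x, +x sides. The bench is on top of the table.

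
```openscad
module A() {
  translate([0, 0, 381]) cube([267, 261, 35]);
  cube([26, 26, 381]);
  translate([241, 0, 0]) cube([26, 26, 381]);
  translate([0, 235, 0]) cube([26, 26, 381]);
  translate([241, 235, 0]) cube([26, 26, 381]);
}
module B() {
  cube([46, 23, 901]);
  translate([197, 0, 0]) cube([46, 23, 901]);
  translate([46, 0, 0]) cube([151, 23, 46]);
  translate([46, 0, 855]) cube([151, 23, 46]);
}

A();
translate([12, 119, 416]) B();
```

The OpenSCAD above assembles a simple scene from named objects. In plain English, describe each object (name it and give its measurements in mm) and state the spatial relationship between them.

A is a four-legged stool. The seat is a 267×261×35 mm slab whose top surface is at z = 416 mm; four square legs, each 26×26 mm in cross-section, run from the floor (z = 0) to the underside of the seat, each flush with a corner of the seat.

B is a picture frame with a 151×809 mm rectangular opening (x by z) and a uniform 46 mm border on every side. Frame depth is 23 mm along y. It is built from two vertical stiles running the full outside height and two horizontal rails spanning the gap between the stiles.

The picture frame is on top of the stool, centred.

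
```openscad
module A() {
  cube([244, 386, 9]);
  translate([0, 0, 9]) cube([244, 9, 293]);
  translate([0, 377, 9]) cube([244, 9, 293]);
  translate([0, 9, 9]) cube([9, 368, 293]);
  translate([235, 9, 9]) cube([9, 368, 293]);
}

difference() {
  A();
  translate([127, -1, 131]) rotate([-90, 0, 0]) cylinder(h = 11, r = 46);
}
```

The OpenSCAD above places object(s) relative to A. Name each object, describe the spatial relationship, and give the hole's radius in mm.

The subtracted cylinder has r = 46 mm.

A is an open box. The open box has a circular hole through its front wall. The hole's radius is 46 mm.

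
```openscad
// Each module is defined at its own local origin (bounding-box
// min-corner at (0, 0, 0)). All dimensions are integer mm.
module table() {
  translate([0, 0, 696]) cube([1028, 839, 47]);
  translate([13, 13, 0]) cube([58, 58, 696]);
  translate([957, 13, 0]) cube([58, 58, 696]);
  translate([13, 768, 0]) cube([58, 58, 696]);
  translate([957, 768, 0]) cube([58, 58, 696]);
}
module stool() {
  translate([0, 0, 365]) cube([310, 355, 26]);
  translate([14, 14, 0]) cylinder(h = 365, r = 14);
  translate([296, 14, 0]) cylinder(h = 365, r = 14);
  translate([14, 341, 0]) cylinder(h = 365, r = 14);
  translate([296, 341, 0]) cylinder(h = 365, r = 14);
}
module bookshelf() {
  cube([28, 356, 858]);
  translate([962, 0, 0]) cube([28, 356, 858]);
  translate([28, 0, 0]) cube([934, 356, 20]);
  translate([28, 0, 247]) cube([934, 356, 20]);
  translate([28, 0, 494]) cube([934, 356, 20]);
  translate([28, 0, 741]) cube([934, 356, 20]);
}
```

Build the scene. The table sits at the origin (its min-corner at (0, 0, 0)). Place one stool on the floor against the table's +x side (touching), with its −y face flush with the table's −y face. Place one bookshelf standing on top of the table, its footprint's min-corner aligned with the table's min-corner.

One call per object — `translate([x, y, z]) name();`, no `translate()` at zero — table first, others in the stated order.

table();
translate([1028, 0, 0]) stool();
translate([0, 0, 743]) bookshelf();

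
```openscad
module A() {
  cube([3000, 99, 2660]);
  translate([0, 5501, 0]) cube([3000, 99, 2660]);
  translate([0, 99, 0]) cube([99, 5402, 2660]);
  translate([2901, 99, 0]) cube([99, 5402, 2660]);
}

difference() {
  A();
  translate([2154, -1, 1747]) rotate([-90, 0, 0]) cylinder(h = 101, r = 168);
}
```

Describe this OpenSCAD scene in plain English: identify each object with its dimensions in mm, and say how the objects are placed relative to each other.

A is a box-shaped house frame (walls only): outside footprint 3000×5600 mm, wall height 2660 mm, wall thickness 99 mm. The two y-facing walls run the full x-width; the two x-facing walls fit between the inner faces of the y-facing walls.

The house frame has a circular hole of radius 168 mm through its front wall, centred at (x = 2154, z = 1747).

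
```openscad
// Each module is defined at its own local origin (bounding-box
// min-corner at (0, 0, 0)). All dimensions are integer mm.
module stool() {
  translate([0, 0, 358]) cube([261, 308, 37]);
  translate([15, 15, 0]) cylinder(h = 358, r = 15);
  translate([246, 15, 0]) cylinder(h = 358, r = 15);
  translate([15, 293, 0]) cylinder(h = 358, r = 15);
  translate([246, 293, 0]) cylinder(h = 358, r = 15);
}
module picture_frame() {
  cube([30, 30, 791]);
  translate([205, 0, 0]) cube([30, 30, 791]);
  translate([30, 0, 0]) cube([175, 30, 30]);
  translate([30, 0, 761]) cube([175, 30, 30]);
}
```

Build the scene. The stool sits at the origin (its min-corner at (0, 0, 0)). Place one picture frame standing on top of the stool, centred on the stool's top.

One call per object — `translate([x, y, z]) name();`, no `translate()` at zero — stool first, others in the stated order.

stool();
translate([13, 139, 395]) picture_frame();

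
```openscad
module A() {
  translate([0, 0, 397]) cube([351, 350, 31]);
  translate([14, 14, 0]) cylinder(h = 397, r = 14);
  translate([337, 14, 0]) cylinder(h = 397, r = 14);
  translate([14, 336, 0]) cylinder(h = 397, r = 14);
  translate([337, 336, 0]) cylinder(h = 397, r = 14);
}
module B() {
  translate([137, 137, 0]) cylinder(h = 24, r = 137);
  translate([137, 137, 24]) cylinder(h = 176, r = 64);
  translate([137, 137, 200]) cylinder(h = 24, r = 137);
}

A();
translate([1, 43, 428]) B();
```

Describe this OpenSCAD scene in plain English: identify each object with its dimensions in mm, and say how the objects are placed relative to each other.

A is a four-legged stool. The seat is 351×350 mm, 31 mm thick, top at z = 428 mm. It stands on four round legs, each 28 mm in diameter, from z = 0 to the seat underside, each leg's axis is inset half a diameter from the nearest pair of seat edges (so the leg's bounding box is flush with the corner).

B is a spool: two coaxial disc flanges of radius 137 mm and thickness 24 mm, joined by a core cylinder of radius 64 mm and height 176 mm. The lower flange rests on z = 0 and the three cylinders share a vertical axis.

The spool is on top of the stool.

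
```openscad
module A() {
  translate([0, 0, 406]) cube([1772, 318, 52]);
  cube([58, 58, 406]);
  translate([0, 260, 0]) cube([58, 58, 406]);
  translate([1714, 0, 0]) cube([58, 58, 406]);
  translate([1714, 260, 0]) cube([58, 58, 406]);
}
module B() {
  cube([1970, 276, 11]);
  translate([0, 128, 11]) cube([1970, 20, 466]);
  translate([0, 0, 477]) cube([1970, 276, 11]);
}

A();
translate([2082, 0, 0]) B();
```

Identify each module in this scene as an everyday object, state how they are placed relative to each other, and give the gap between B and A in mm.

The I-beam's nearest face is 310 mm from the bench's +x face.

A is a bench. B is an I-beam. The I-beam is on the floor beside the bench on its +x side. The gap between the I-beam and the bench is 310 mm.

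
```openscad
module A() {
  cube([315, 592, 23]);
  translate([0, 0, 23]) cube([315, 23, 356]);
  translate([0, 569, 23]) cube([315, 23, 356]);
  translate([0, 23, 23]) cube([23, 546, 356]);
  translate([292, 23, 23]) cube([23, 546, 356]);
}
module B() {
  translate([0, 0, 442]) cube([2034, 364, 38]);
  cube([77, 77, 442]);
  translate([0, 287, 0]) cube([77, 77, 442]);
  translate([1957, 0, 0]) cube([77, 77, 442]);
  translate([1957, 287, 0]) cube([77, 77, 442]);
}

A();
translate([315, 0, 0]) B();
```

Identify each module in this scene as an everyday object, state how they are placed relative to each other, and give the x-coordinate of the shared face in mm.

A is an open box. B is a bench. The bench is against the open box's +x side, with their −y faces flush. The x-coordinate of the shared face is 315 mm.

The open box's +x face and the bench's −x face are both at x = 315 mm.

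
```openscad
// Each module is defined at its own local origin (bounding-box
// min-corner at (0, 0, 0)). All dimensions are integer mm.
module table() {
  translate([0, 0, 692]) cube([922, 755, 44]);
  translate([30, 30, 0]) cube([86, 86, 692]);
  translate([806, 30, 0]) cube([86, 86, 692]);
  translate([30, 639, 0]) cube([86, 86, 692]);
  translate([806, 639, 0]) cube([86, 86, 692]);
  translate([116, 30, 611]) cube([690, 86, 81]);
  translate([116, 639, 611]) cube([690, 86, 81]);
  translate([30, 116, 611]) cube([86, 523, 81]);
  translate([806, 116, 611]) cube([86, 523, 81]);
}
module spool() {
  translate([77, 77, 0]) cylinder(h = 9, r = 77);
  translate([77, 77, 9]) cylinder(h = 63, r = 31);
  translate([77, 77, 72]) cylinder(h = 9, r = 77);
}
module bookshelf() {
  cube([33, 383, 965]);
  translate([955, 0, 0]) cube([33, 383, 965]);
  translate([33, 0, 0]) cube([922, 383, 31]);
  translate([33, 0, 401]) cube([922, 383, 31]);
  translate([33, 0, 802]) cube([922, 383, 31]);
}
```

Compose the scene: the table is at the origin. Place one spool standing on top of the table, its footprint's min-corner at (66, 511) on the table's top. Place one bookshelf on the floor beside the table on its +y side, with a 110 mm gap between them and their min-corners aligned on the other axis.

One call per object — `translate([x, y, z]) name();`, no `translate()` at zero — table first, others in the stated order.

table();
translate([66, 511, 736]) spool();
translate([0, 865, 0]) bookshelf();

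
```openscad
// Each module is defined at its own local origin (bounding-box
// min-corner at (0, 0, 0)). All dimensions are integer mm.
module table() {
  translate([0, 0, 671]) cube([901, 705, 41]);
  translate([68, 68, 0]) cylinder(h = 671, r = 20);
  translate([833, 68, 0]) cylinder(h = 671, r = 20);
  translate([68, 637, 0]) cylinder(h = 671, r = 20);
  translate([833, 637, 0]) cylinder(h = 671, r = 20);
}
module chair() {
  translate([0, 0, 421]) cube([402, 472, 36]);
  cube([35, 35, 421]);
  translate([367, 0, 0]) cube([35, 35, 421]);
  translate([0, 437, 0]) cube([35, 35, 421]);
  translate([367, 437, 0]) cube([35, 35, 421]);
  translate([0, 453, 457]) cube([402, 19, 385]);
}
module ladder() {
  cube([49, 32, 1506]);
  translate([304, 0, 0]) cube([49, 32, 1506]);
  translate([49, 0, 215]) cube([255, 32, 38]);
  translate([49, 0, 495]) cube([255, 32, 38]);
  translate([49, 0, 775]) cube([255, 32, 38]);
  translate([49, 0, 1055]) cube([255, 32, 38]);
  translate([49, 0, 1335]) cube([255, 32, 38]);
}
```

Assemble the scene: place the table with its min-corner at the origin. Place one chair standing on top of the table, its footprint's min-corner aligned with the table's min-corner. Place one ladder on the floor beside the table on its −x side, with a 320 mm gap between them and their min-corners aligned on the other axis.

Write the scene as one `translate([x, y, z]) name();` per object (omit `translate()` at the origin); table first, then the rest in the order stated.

table();
translate([0, 0, 712]) chair();
translate([-673, 0, 0]) ladder();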